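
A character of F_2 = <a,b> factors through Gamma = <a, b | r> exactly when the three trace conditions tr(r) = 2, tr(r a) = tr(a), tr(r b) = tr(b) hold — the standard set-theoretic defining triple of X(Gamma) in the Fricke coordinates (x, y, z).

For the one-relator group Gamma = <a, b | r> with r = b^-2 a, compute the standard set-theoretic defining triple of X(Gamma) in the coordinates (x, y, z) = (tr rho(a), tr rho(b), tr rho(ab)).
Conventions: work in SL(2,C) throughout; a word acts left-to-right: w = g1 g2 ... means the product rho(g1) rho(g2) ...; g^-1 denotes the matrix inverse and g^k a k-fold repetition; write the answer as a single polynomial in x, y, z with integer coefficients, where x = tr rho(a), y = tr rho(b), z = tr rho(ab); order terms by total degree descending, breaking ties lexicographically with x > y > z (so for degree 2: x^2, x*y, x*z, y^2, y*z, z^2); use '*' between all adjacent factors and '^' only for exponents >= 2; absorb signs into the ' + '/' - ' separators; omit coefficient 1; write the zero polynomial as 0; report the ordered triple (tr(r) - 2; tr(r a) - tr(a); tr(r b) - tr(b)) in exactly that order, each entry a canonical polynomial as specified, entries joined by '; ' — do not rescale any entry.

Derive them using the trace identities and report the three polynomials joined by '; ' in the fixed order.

x*y^2 - y*z - x - 2; x^2*y^2 - x*y*z - x^2 - y^2 - x + 2; x*y - y - z

use: trace(a b^-1) = trace(a) trace(b) - trace(a b) = x*y - z
trace(b^-2 a) = trace(a b^-1) trace(b) - trace(a) = x*y^2 - y*z - x
apply: trace(a^2) = trace(a) trace(a) - trace(1) = x^2 - 2
trace(a^2 b) = trace(a) trace(b a) - trace(b) = x*z - y
use: trace(b^-1 a^2) = trace(a^2) trace(b) - trace(a^2 b) = x^2*y - x*z - y
trace(b^-2 a^2) = trace(b^-1 a^2) trace(b) - trace(b^-1 a^2 b) = x^2*y^2 - x*y*z - x^2 - y^2 + 2
assemble the triple (trace(r) - 2; trace(r a) - x; trace(r b) - y)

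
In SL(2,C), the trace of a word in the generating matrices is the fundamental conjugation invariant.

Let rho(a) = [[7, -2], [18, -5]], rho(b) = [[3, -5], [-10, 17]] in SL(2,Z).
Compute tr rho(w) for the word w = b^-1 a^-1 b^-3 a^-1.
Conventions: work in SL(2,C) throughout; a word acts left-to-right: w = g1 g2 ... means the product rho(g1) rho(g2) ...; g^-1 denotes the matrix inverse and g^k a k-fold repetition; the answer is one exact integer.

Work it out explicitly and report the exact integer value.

rho(b^-1) = [[17, 5], [10, 3]]
... * rho(a^-1) = [[-5, 2], [-18, 7]]  ->  [[-175, 69], [-104, 41]]
... * rho(b^-1) = [[17, 5], [10, 3]]  ->  [[-2285, -668], [-1358, -397]]
... * rho(b^-1) = [[17, 5], [10, 3]]  ->  [[-45525, -13429], [-27056, -7981]]
... * rho(b^-1) = [[17, 5], [10, 3]]  ->  [[-908215, -267912], [-539762, -159223]]
... * rho(a^-1) = [[-5, 2], [-18, 7]]  ->  [[9363491, -3691814], [5564824, -2194085]]
tr = 9363491 + -2194085 = 7169406

7169406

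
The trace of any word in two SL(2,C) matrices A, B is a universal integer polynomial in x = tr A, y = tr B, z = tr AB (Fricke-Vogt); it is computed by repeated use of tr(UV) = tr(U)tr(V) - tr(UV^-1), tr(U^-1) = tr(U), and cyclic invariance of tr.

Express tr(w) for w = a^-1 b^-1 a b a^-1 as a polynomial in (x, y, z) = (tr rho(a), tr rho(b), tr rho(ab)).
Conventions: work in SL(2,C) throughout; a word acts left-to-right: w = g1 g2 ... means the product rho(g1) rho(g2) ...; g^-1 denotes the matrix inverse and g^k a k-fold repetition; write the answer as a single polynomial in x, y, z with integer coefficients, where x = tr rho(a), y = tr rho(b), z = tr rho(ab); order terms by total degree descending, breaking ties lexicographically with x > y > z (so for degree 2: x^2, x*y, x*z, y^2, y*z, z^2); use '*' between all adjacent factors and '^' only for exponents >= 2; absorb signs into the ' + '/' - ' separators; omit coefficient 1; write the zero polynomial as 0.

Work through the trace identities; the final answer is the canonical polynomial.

-x^2*y*z + x^3 + x*y^2 + x*z^2 - 3*x

and trace(b a b) = trace(b) trace(a b) - trace(a) = y*z - x
next, trace(b a b a) = trace(b a) trace(b a) - trace(1) = z^2 - 2
trace(a b a^-1 b) = trace(b a b) trace(a) - trace(b a b a) = x*y*z - x^2 - z^2 + 2
and trace(a^-1 b^-1 a b) = trace(a b a^-1) trace(b) - trace(a b a^-1 b) = -x*y*z + x^2 + y^2 + z^2 - 2
trace(a^-1 b^-1 a b a^-1) = trace(a^-1 b^-1 a b) trace(a) - trace(a^-1 b^-1 a b a) = -x^2*y*z + x^3 + x*y^2 + x*z^2 - 3*x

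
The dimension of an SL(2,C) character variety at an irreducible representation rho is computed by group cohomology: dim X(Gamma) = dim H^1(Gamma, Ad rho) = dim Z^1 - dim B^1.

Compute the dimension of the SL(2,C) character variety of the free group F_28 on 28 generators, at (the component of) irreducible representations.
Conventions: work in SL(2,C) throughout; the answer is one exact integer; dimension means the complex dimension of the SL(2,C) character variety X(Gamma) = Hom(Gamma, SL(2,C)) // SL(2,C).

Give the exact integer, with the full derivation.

The free group F_28: 28 generators, no relators.
Z^1(Gamma, Ad rho) = (sl_2)^28: a cocycle is a free choice of one sl_2 vector per generator, so dim Z^1 = 3*28 = 84.
At an irreducible rho the centralizer of the image in sl_2 is 0, so the coboundary map sl_2 -> Z^1 is injective: dim B^1 = 3.
dim H^1 = 84 - 3 = 81, which is dim X.

81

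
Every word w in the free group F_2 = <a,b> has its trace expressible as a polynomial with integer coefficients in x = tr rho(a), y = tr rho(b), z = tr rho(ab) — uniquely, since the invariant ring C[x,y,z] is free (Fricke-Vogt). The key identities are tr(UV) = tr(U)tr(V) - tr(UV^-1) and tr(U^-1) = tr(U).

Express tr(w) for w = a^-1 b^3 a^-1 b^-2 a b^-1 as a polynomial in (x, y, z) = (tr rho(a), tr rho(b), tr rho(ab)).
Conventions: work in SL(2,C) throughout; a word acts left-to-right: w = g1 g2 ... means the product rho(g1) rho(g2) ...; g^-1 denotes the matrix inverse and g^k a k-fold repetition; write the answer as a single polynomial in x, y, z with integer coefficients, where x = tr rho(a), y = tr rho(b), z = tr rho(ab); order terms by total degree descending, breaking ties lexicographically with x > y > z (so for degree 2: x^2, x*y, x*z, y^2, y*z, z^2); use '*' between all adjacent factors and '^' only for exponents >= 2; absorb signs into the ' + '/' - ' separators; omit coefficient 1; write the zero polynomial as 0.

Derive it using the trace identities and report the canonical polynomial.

x^2*y^5*z - x^3*y^4 - x*y^6 - 2*x*y^4*z^2 - x^2*y^3*z + y^5*z + y^3*z^3 + 2*x^3*y^2 + 6*x*y^4 + 3*x*y^2*z^2 - x^2*y*z - 5*y^3*z - y*z^3 - 8*x*y^2 + 4*y*z + x

trace(b^2) = trace(b) trace(b) - trace(1) = y^2 - 2
next, trace(b a b) = trace(b) trace(a b) - trace(a) = y*z - x
trace(b^2 a b) = trace(b) trace(b a b) - trace(b a) = y^2*z - x*y - z
next, trace(a b a b) = trace(a b) trace(a b) - trace(1) = z^2 - 2
trace(a b a) = trace(a) trace(b a) - trace(b) = x*z - y
and trace(b^2 a b a) = trace(b) trace(a b a b) - trace(a b a) = y*z^2 - x*z - y
and trace(a^-1 b^2 a b) = trace(b^2 a b) trace(a) - trace(b^2 a b a) = x*y^2*z - x^2*y - y*z^2 + y
trace(a b^-1 a^-1 b^2) = trace(a^-1 b^2 a) trace(b) - trace(a^-1 b^2 a b) = -x*y^2*z + x^2*y + y^3 + y*z^2 - 3*y
and trace(a^2) = trace(a) trace(a) - trace(1) = x^2 - 2
next, trace(b a^2 b) = trace(b) trace(a^2 b) - trace(a^2) = x*y*z - x^2 - y^2 + 2
trace(b^2 a^2 b) = trace(b) trace(b a^2 b) - trace(b a^2) = x*y^2*z - x^2*y - y^3 - x*z + 3*y
trace(a b^4 a) = trace(b) trace(b^2 a^2 b) - trace(b^2 a^2) = x*y^3*z - x^2*y^2 - y^4 - 2*x*y*z + x^2 + 4*y^2 - 2
next, trace(b a b a b^2) = trace(b) trace(a b a b^2) - trace(a b a b) = y^2*z^2 - x*y*z - y^2 - z^2 + 2
and trace(a b^4 a b) = trace(b) trace(b a b a b^2) - trace(b a b a b) = y^3*z^2 - x*y^2*z - y^3 - 2*y*z^2 + x*z + 3*y
and trace(b^3 a b^-1 a b) = trace(a b^4 a) trace(b) - trace(a b^4 a b) = x*y^4*z - x^2*y^3 - y^5 - y^3*z^2 - x*y^2*z + x^2*y + 5*y^3 + 2*y*z^2 - x*z - 5*y
next, trace(a^2 b a b) = trace(a) trace(b a b a) - trace(b a b) = x*z^2 - y*z - x
next, trace(a^2 b a) = trace(a) trace(a b a) - trace(a b) = x^2*z - x*y - z
trace(a^2 b a b^2) = trace(b) trace(a^2 b a b) - trace(a^2 b a) = x*y*z^2 - x^2*z - y^2*z + z
next, trace(a b a b^3 a) = trace(b) trace(a^2 b a b^2) - trace(a^2 b a b) = x*y^2*z^2 - x^2*y*z - y^3*z - x*z^2 + 2*y*z + x
next, trace(a b a b a b) = trace(b a b a) trace(b a) - trace(a b) = z^3 - 3*z
trace(b a b a b a b) = trace(b) trace(a b a b a b) - trace(a b a b a) = y*z^3 - x*z^2 - 2*y*z + x
trace(a b a b^3 a b) = trace(b) trace(b a b a b a b) - trace(b a b a b a) = y^2*z^3 - x*y*z^2 - 2*y^2*z - z^3 + x*y + 3*z
trace(b^3 a b^-1 a b a) = trace(a b a b^3 a) trace(b) - trace(a b a b^3 a b) = x*y^3*z^2 - x^2*y^2*z - y^4*z - y^2*z^3 + 4*y^2*z + z^3 - 3*z
trace(a^-1 b^3 a b^-1 a b) = trace(b^3 a b^-1 a b) trace(a) - trace(b^3 a b^-1 a b a) = x^2*y^4*z - x^3*y^3 - x*y^5 - 2*x*y^3*z^2 + y^4*z + y^2*z^3 + x^3*y + 5*x*y^3 + 2*x*y*z^2 - x^2*z - 4*y^2*z - z^3 - 5*x*y + 3*z
trace(b^-1 a b^-1 a^-1 b^3 a) = trace(a^-1 b^3 a b^-1 a) trace(b) - trace(a^-1 b^3 a b^-1 a b) = -x^2*y^4*z + x^3*y^3 + x*y^5 + 2*x*y^3*z^2 - y^4*z - y^2*z^3 - x^3*y - 5*x*y^3 - 2*x*y*z^2 + x^2*z + 5*y^2*z + z^3 + 4*x*y - 3*z
trace(a b^-1 a^-1 b^3 a^-1 b^-1) = trace(b^-1 a b^-1 a^-1 b^3) trace(a) - trace(b^-1 a b^-1 a^-1 b^3 a) = x^2*y^4*z - x^3*y^3 - x*y^5 - 2*x*y^3*z^2 - x^2*y^2*z + y^4*z + y^2*z^3 + 2*x^3*y + 6*x*y^3 + 3*x*y*z^2 - x^2*z - 5*y^2*z - z^3 - 7*x*y + 3*z
trace(a^-1 b^2) = trace(b^2) trace(a) - trace(b^2 a) = x*y^2 - y*z - x
and trace(a^-1 b^3 a^-1 b^-2 a b^-1) = trace(a b^-1 a^-1 b^3 a^-1 b^-1) trace(b) - trace(a b^-1 a^-1 b^3 a^-1) = x^2*y^5*z - x^3*y^4 - x*y^6 - 2*x*y^4*z^2 - x^2*y^3*z + y^5*z + y^3*z^3 + 2*x^3*y^2 + 6*x*y^4 + 3*x*y^2*z^2 - x^2*y*z - 5*y^3*z - y*z^3 - 8*x*y^2 + 4*y*z + x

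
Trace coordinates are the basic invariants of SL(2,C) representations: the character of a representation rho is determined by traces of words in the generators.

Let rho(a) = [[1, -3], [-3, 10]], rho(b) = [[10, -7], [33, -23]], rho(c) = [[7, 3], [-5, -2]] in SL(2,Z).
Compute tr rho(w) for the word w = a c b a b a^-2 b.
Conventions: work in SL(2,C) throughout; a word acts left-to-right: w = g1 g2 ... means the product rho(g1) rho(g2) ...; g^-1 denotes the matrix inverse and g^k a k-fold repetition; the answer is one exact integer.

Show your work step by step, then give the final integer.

rho(a) = [[1, -3], [-3, 10]]
... * rho(c) = [[7, 3], [-5, -2]]  ->  [[22, 9], [-71, -29]]
... * rho(b) = [[10, -7], [33, -23]]  ->  [[517, -361], [-1667, 1164]]
... * rho(a) = [[1, -3], [-3, 10]]  ->  [[1600, -5161], [-5159, 16641]]
... * rho(b) = [[10, -7], [33, -23]]  ->  [[-154313, 107503], [497563, -346630]]
... * rho(a^-1) = [[10, 3], [3, 1]]  ->  [[-1220621, -355436], [3935740, 1146059]]
... * rho(a^-1) = [[10, 3], [3, 1]]  ->  [[-13272518, -4017299], [42795577, 12953279]]
... * rho(b) = [[10, -7], [33, -23]]  ->  [[-265296047, 185305503], [855413977, -597494456]]
tr = -265296047 + -597494456 = -862790503

-862790503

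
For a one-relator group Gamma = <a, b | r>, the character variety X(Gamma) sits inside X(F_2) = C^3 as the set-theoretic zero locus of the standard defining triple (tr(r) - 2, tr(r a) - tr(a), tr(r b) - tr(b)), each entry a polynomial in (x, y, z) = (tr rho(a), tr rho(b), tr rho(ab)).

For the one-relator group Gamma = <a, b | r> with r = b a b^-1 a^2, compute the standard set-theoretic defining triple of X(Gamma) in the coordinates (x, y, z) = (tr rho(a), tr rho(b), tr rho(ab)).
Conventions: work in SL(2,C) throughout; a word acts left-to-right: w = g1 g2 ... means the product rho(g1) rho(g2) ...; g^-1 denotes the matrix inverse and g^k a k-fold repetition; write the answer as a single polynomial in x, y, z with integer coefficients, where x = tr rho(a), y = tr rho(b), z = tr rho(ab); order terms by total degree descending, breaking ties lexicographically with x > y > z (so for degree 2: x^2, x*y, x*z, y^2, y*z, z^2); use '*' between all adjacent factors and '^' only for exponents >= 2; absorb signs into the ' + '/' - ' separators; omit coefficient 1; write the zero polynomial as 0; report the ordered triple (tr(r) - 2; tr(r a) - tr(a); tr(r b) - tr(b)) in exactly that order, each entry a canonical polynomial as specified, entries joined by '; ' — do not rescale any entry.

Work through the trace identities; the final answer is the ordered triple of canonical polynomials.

tr(b a^2) = tr(a) * tr(b a) - tr(b)   [square of a] = x*z - y
tr(a^2 b a) = tr(a) * tr(b a^2) - tr(b a)   [square of a] = x^2*z - x*y - z
tr(b a b a) = tr(a b) * tr(a b) - tr(1)   [split at a repeated a] = z^2 - 2
so tr(b a b) = tr(b) * tr(a b) - tr(a)   [square of b] = y*z - x
tr(a^2 b a b) = tr(a) * tr(b a b a) - tr(b a b)   [square of a] = x*z^2 - y*z - x
tr(b a b^-1 a^2) = tr(a^2 b a) * tr(b) - tr(a^2 b a b)   [inverse elimination on b] = x^2*y*z - x*y^2 - x*z^2 + x
tr(a^3 b a) = tr(a) * tr(a b a^2) - tr(a b a)  (reduce the a square) = x^3*z - x^2*y - 2*x*z + y
reduce: tr(a^3 b a b) = tr(a) * tr(b a b a^2) - tr(b a b a)  (reduce the a square) = x^2*z^2 - x*y*z - x^2 - z^2 + 2
tr(b a b^-1 a^3) = tr(a^3 b a) * tr(b) - tr(a^3 b a b)  (eliminate b^-1) = x^3*y*z - x^2*y^2 - x^2*z^2 - x*y*z + x^2 + y^2 + z^2 - 2
tr(a^2) = tr(a) * tr(a) - tr(1)  (reduce the a square) = x^2 - 2
reduce: tr(b^2 a^2) = tr(b) * tr(a^2 b) - tr(a^2)  (reduce the b square) = x*y*z - x^2 - y^2 + 2
tr(a^2 b^2 a) = tr(a) * tr(b^2 a^2) - tr(b^2 a)  (reduce the a square) = x^2*y*z - x^3 - x*y^2 - y*z + 3*x
reduce: tr(a^2 b^2 a b) = tr(b) * tr(a b a^2 b) - tr(a b a^2)  (reduce the b square) = x*y*z^2 - x^2*z - y^2*z + z
tr(b a b^-1 a^2 b) = tr(a^2 b^2 a) * tr(b) - tr(a^2 b^2 a b)  (eliminate b^-1) = x^2*y^2*z - x^3*y - x*y^3 - x*y*z^2 + x^2*z + 3*x*y - z
assemble the triple (tr(r) - 2; tr(r a) - x; tr(r b) - y)

x^2*y*z - x*y^2 - x*z^2 + x - 2; x^3*y*z - x^2*y^2 - x^2*z^2 - x*y*z + x^2 + y^2 + z^2 - x - 2; x^2*y^2*z - x^3*y - x*y^3 - x*y*z^2 + x^2*z + 3*x*y - y - z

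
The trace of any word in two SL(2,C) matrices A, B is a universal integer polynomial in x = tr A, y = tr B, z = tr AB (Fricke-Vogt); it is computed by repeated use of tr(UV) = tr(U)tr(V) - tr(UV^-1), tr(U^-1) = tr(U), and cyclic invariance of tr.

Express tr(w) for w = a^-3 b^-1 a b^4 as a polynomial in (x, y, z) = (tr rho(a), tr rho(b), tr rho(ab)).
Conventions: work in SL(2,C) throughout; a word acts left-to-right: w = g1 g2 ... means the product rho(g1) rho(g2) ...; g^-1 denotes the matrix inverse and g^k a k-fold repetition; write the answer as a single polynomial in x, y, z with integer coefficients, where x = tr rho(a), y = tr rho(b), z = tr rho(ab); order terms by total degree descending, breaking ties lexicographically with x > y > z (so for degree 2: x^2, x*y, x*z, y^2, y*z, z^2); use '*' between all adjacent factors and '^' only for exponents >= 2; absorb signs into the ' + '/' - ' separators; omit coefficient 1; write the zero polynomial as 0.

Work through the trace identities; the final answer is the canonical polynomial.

-x^3*y^4*z + x^4*y^3 + x^2*y^5 + x^2*y^3*z^2 + 2*x^3*y^2*z + x*y^4*z - 2*x^4*y - 6*x^2*y^3 - 2*x^2*y*z^2 - y^5 - y^3*z^2 - 3*x*y^2*z + 8*x^2*y + 5*y^3 + 2*y*z^2 + x*z - 5*y

so trace(a b^2) = trace(b)*trace(a b) - trace(a)   [square of b] = y*z - x
trace(a b^3) = trace(b)*trace(a b^2) - trace(a b)   [square of b] = y^2*z - x*y - z
so trace(b^4 a) = trace(b)*trace(b^2 a b) - trace(b^2 a)   [square of b] = y^3*z - x*y^2 - 2*y*z + x
reduce: trace(b^2) = trace(b)*trace(b) - trace(1)   [square of b] = y^2 - 2
trace(b^3) = trace(b)*trace(b^2) - trace(b)   [square of b] = y^3 - 3*y
reduce: trace(b^4) = trace(b)*trace(b^3) - trace(b^2)   [square of b] = y^4 - 4*y^2 + 2
trace(a b^4 a) = trace(a)*trace(b^4 a) - trace(b^4)   [square of a] = x*y^3*z - x^2*y^2 - y^4 - 2*x*y*z + x^2 + 4*y^2 - 2
so trace(a b a b) = trace(b a)*trace(b a) - trace(1)   [split at a repeated b] = z^2 - 2
so trace(a b a) = trace(a)*trace(b a) - trace(b)   [square of a] = x*z - y
reduce: trace(b a b a b) = trace(b)*trace(a b a b) - trace(a b a)   [square of b] = y*z^2 - x*z - y
trace(a b a b^3) = trace(b)*trace(b a b a b) - trace(b a b a)   [square of b] = y^2*z^2 - x*y*z - y^2 - z^2 + 2
reduce: trace(a b^4 a b) = trace(b)*trace(a b a b^3) - trace(a b a b^2)   [square of b] = y^3*z^2 - x*y^2*z - y^3 - 2*y*z^2 + x*z + 3*y
trace(b^-1 a b^4 a) = trace(a b^4 a)*trace(b) - trace(a b^4 a b)   [inverse elimination on b] = x*y^4*z - x^2*y^3 - y^5 - y^3*z^2 - x*y^2*z + x^2*y + 5*y^3 + 2*y*z^2 - x*z - 5*y
trace(a^-1 b^-1 a b^4) = trace(b^-1 a b^4)*trace(a) - trace(b^-1 a b^4 a)   [inverse elimination on a] = -x*y^4*z + x^2*y^3 + y^5 + y^3*z^2 + 2*x*y^2*z - 2*x^2*y - 5*y^3 - 2*y*z^2 + 5*y
trace(b^-1 a b^4 a^-2) = trace(a^-1 b^-1 a b^4)*trace(a) - trace(a^-1 b^-1 a b^4 a)   [inverse elimination on a] = -x^2*y^4*z + x^3*y^3 + x*y^5 + x*y^3*z^2 + 2*x^2*y^2*z - 2*x^3*y - 5*x*y^3 - 2*x*y*z^2 - y^2*z + 6*x*y + z
trace(a^-3 b^-1 a b^4) = trace(b^-1 a b^4 a^-2)*trace(a) - trace(b^-1 a b^4 a^-1)   [inverse elimination on a] = -x^3*y^4*z + x^4*y^3 + x^2*y^5 + x^2*y^3*z^2 + 2*x^3*y^2*z + x*y^4*z - 2*x^4*y - 6*x^2*y^3 - 2*x^2*y*z^2 - y^5 - y^3*z^2 - 3*x*y^2*z + 8*x^2*y + 5*y^3 + 2*y*z^2 + x*z - 5*y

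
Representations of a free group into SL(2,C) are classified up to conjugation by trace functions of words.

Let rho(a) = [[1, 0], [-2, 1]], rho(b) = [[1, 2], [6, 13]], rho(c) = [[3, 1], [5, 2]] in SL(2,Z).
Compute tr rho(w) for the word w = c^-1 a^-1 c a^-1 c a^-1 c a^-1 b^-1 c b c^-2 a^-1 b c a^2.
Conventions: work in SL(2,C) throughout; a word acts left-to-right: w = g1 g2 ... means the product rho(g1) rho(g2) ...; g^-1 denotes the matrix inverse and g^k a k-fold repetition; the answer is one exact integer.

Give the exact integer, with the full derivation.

rho(c^-1) = [[2, -1], [-5, 3]]
... * rho(a^-1) = [[1, 0], [2, 1]]  ->  [[0, -1], [1, 3]]
... * rho(c) = [[3, 1], [5, 2]]  ->  [[-5, -2], [18, 7]]
... * rho(a^-1) = [[1, 0], [2, 1]]  ->  [[-9, -2], [32, 7]]
... * rho(c) = [[3, 1], [5, 2]]  ->  [[-37, -13], [131, 46]]
... * rho(a^-1) = [[1, 0], [2, 1]]  ->  [[-63, -13], [223, 46]]
... * rho(c) = [[3, 1], [5, 2]]  ->  [[-254, -89], [899, 315]]
... * rho(a^-1) = [[1, 0], [2, 1]]  ->  [[-432, -89], [1529, 315]]
... * rho(b^-1) = [[13, -2], [-6, 1]]  ->  [[-5082, 775], [17987, -2743]]
... * rho(c) = [[3, 1], [5, 2]]  ->  [[-11371, -3532], [40246, 12501]]
... * rho(b) = [[1, 2], [6, 13]]  ->  [[-32563, -68658], [115252, 243005]]
... * rho(c^-1) = [[2, -1], [-5, 3]]  ->  [[278164, -173411], [-984521, 613763]]
... * rho(c^-1) = [[2, -1], [-5, 3]]  ->  [[1423383, -798397], [-5037857, 2825810]]
... * rho(a^-1) = [[1, 0], [2, 1]]  ->  [[-173411, -798397], [613763, 2825810]]
... * rho(b) = [[1, 2], [6, 13]]  ->  [[-4963793, -10725983], [17568623, 37963056]]
... * rho(c) = [[3, 1], [5, 2]]  ->  [[-68521294, -26415759], [242521149, 93494735]]
... * rho(a) = [[1, 0], [-2, 1]]  ->  [[-15689776, -26415759], [55531679, 93494735]]
... * rho(a) = [[1, 0], [-2, 1]]  ->  [[37141742, -26415759], [-131457791, 93494735]]
tr = 37141742 + 93494735 = 130636477

130636477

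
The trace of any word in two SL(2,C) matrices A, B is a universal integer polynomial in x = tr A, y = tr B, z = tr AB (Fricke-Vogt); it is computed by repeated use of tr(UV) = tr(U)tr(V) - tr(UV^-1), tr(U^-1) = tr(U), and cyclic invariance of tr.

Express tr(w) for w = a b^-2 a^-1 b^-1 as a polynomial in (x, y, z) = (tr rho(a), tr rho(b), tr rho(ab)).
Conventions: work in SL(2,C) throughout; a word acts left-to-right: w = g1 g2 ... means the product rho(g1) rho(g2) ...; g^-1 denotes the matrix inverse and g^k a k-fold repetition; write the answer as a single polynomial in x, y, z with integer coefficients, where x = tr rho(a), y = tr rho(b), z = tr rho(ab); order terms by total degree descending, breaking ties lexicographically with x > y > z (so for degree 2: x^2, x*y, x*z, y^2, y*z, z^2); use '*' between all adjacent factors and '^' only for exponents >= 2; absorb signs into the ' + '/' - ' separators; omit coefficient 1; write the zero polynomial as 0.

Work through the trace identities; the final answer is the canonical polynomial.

x*y^2*z - x^2*y - y*z^2 + y

trace(b^-1) = trace(b) = y
and trace(b a b) = trace(b) * trace(a b) - trace(a)   [square of b] = y*z - x
and trace(b a b a) = trace(a b) * trace(a b) - trace(1)   [split at a repeated a] = z^2 - 2
and trace(a b a^-1 b) = trace(b a b) * trace(a) - trace(b a b a)   [inverse elimination on a] = x*y*z - x^2 - z^2 + 2
trace(a^-1 b^-1 a b) = trace(a b a^-1) * trace(b) - trace(a b a^-1 b)   [inverse elimination on b] = -x*y*z + x^2 + y^2 + z^2 - 2
next, trace(a^-1 b^-1 a b^-1) = trace(a^-1 b^-1 a) * trace(b) - trace(a^-1 b^-1 a b)   [inverse elimination on b] = x*y*z - x^2 - z^2 + 2
trace(a b^-2 a^-1 b^-1) = trace(a^-1 b^-1 a b^-1) * trace(b) - trace(a^-1 b^-1 a)   [inverse elimination on b] = x*y^2*z - x^2*y - y*z^2 + y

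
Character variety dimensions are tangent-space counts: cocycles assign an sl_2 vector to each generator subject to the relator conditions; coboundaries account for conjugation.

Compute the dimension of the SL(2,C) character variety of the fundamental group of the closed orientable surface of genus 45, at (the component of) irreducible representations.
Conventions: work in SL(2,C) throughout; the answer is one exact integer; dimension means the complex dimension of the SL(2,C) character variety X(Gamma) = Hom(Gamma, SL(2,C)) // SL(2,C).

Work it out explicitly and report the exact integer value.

264

pi_1 of the closed genus-45 surface has 90 generators bound by the single product-of-commutators relator.
A cocycle assigns one sl_2 vector per generator subject to the relator condition d_2(z) = 0: dim of the unconstrained space is 3*2g = 270.
At an irreducible rho, H^2 = coker(d_2) vanishes (Poincare duality: H^2 is dual to H^0 = invariants = 0), so d_2 is surjective onto sl_2 and dim Z^1 = 270 - 3 = 267.
As always at irreducible rho, dim B^1 = 3.
Hence dim X = 267 - 3 = 264.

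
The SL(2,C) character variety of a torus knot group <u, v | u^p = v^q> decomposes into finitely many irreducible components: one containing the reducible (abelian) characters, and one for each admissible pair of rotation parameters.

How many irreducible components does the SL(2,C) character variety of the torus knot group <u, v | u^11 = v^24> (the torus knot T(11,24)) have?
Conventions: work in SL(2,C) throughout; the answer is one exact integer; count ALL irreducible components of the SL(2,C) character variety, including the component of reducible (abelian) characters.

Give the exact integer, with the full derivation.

In the torus knot group T(11,24), u^11 = v^24 is central, so an irreducible representation sends it to +I or -I (Schur).
This locks tr(u) to 2*cos(pi*alpha/11), alpha in 1..10, and tr(v) to 2*cos(pi*beta/24), beta in 1..23, on each component of irreducible characters.
u^11 = (-1)^alpha I and v^24 = (-1)^beta I must agree, so alpha and beta have equal parity.
Enumerate parity-matched pairs: 5*12 odd-odd plus 5*11 even-even gives 115.
Total: 115 irreducible-character components + 1 reducible (abelian) component = 116.

116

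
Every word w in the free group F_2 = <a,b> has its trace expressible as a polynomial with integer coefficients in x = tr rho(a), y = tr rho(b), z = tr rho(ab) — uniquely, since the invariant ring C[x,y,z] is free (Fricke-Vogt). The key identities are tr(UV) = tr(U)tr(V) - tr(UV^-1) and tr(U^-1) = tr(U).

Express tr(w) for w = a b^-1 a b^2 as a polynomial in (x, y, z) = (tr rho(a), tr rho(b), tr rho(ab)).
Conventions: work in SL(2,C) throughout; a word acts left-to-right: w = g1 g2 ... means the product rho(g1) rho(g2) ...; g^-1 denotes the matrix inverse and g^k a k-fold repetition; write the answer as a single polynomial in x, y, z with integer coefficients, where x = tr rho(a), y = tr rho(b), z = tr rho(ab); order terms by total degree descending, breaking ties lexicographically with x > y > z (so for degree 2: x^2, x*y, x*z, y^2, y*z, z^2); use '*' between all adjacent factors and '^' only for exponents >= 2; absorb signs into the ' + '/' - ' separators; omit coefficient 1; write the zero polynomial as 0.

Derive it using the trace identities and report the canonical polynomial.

and tr(a^2 b) = tr(a) tr(b a) - tr(b) = x*z - y
tr(a^2) = tr(a) tr(a) - tr(1) = x^2 - 2
tr(a b^2 a) = tr(b) tr(a^2 b) - tr(a^2) = x*y*z - x^2 - y^2 + 2
and tr(a b a b) = tr(a b) tr(a b) - tr(1) = z^2 - 2
tr(a b^2 a b) = tr(b) tr(a b a b) - tr(a b a) = y*z^2 - x*z - y
tr(a b^-1 a b^2) = tr(a b^2 a) tr(b) - tr(a b^2 a b) = x*y^2*z - x^2*y - y^3 - y*z^2 + x*z + 3*y

x*y^2*z - x^2*y - y^3 - y*z^2 + x*z + 3*y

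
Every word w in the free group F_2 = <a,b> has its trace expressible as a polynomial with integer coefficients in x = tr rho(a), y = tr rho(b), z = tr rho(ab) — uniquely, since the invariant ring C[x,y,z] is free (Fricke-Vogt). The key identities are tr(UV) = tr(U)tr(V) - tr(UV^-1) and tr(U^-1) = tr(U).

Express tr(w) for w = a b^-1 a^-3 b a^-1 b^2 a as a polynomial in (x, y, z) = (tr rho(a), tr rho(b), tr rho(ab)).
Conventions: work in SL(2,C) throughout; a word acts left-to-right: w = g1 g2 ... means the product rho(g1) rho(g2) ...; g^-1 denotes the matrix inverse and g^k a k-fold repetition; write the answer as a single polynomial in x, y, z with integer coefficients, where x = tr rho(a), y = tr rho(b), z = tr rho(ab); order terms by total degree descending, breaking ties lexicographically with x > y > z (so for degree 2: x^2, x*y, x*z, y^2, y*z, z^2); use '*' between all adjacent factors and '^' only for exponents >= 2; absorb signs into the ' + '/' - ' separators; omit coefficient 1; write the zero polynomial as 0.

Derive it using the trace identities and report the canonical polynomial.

-x^5*y^3*z + x^6*y^2 + x^4*y^4 + 2*x^4*y^2*z^2 - x^5*y*z - x^3*y*z^3 - 5*x^4*y^2 - x^2*y^4 - 2*x^2*y^2*z^2 + 6*x^3*y*z + x*y^3*z + x*y*z^3 - x^4 + 4*x^2*y^2 - x^2*z^2 - 6*x*y*z + 4*x^2 + z^2 - 2

apply: trace(b a b) = trace(b) trace(a b) - trace(a)  (reduce the b square) = y*z - x
apply: trace(b^3 a) = trace(b) trace(b a b) - trace(b a)  (reduce the b square) = y^2*z - x*y - z
use: trace(a^2 b) = trace(a) trace(b a) - trace(b)  (reduce the a square) = x*z - y
use: trace(a^2) = trace(a) trace(a) - trace(1)  (reduce the a square) = x^2 - 2
trace(a^2 b^2) = trace(b) trace(a^2 b) - trace(a^2)  (reduce the b square) = x*y*z - x^2 - y^2 + 2
apply: trace(b a^2 b^2) = trace(b) trace(a^2 b^2) - trace(a^2 b)  (reduce the b square) = x*y^2*z - x^2*y - y^3 - x*z + 3*y
trace(b^3 a^2 b) = trace(b) trace(b a^2 b^2) - trace(b a^2 b)  (reduce the b square) = x*y^3*z - x^2*y^2 - y^4 - 2*x*y*z + x^2 + 4*y^2 - 2
apply: trace(a b a b) = trace(b a) trace(b a) - trace(1)  (split on b) = z^2 - 2
trace(b a b^2 a) = trace(b) trace(a b a b) - trace(a b a)  (reduce the b square) = y*z^2 - x*z - y
apply: trace(a^2 b a b^2) = trace(a) trace(b a b^2 a) - trace(b a b^2)  (reduce the a square) = x*y*z^2 - x^2*z - y^2*z + z
use: trace(a^2 b a b) = trace(a) trace(b a b a) - trace(b a b)  (reduce the a square) = x*z^2 - y*z - x
trace(b^3 a^2 b a) = trace(b) trace(a^2 b a b^2) - trace(a^2 b a b)  (reduce the b square) = x*y^2*z^2 - x^2*y*z - y^3*z - x*z^2 + 2*y*z + x
trace(a^-1 b^3 a^2 b) = trace(b^3 a^2 b) trace(a) - trace(b^3 a^2 b a)  (eliminate a^-1) = x^2*y^3*z - x^3*y^2 - x*y^4 - x*y^2*z^2 - x^2*y*z + y^3*z + x^3 + 4*x*y^2 + x*z^2 - 2*y*z - 3*x
trace(b^2 a^2 b^-1 a^-1 b) = trace(a^-1 b^3 a^2) trace(b) - trace(a^-1 b^3 a^2 b)  (eliminate b^-1) = -x^2*y^3*z + x^3*y^2 + x*y^4 + x*y^2*z^2 + x^2*y*z - x^3 - 5*x*y^2 - x*z^2 + y*z + 3*x
trace(b^2 a b^2 a) = trace(b) trace(a b^2 a b) - trace(a b^2 a)  (reduce the b square) = y^2*z^2 - 2*x*y*z + x^2 - 2
trace(b^2 a b^2) = trace(b) trace(b a b^2) - trace(b a b)  (reduce the b square) = y^3*z - x*y^2 - 2*y*z + x
apply: trace(b a b^2 a^2 b) = trace(a) trace(b^2 a b^2 a) - trace(b^2 a b^2)  (reduce the a square) = x*y^2*z^2 - 2*x^2*y*z - y^3*z + x^3 + x*y^2 + 2*y*z - 3*x
apply: trace(a b a b a b) = trace(b a) trace(b a b a) - trace(b^-1 a^-1)  (split on b) = z^3 - 3*z
trace(b a b a b^2 a) = trace(b) trace(a b a b a b) - trace(a b a b a)  (reduce the b square) = y*z^3 - x*z^2 - 2*y*z + x
apply: trace(b a b a b^2) = trace(b) trace(a b a b^2) - trace(a b a b)  (reduce the b square) = y^2*z^2 - x*y*z - y^2 - z^2 + 2
apply: trace(b a b^2 a^2 b a) = trace(a) trace(b a b a b^2 a) - trace(b a b a b^2)  (reduce the a square) = x*y*z^3 - x^2*z^2 - y^2*z^2 - x*y*z + x^2 + y^2 + z^2 - 2
use: trace(a^-1 b a b^2 a^2 b) = trace(b a b^2 a^2 b) trace(a) - trace(b a b^2 a^2 b a)  (eliminate a^-1) = x^2*y^2*z^2 - 2*x^3*y*z - x*y^3*z - x*y*z^3 + x^4 + x^2*y^2 + x^2*z^2 + y^2*z^2 + 3*x*y*z - 4*x^2 - y^2 - z^2 + 2
use: trace(b^2 a^2 b^-1 a^-1 b a) = trace(a^-1 b a b^2 a^2) trace(b) - trace(a^-1 b a b^2 a^2 b)  (eliminate b^-1) = -x^2*y^2*z^2 + 2*x^3*y*z + x*y^3*z + x*y*z^3 - x^4 - x^2*y^2 - x^2*z^2 - 4*x*y*z + 4*x^2 + z^2 - 2
trace(a^-1 b a^-1 b^2 a^2 b^-1) = trace(b^2 a^2 b^-1 a^-1 b) trace(a) - trace(b^2 a^2 b^-1 a^-1 b a)  (eliminate a^-1) = -x^3*y^3*z + x^4*y^2 + x^2*y^4 + 2*x^2*y^2*z^2 - x^3*y*z - x*y^3*z - x*y*z^3 - 4*x^2*y^2 + 5*x*y*z - x^2 - z^2 + 2
trace(a^-1 b a^-1 b^2 a^2 b^-1 a^-1) = trace(a^-1 b a^-1 b^2 a^2 b^-1) trace(a) - trace(a^-1 b a^-1 b^2 a^2 b^-1 a)  (eliminate a^-1) = -x^4*y^3*z + x^5*y^2 + x^3*y^4 + 2*x^3*y^2*z^2 - x^4*y*z - x^2*y^3*z - x^2*y*z^3 - 4*x^3*y^2 + 5*x^2*y*z - x^3 - x*z^2 - y*z + 3*x
use: trace(a b^-1 a^-3 b a^-1 b^2 a) = trace(a^-1 b a^-1 b^2 a^2 b^-1 a^-1) trace(a) - trace(a^-1 b a^-1 b^2 a^2 b^-1)  (eliminate a^-1) = -x^5*y^3*z + x^6*y^2 + x^4*y^4 + 2*x^4*y^2*z^2 - x^5*y*z - x^3*y*z^3 - 5*x^4*y^2 - x^2*y^4 - 2*x^2*y^2*z^2 + 6*x^3*y*z + x*y^3*z + x*y*z^3 - x^4 + 4*x^2*y^2 - x^2*z^2 - 6*x*y*z + 4*x^2 + z^2 - 2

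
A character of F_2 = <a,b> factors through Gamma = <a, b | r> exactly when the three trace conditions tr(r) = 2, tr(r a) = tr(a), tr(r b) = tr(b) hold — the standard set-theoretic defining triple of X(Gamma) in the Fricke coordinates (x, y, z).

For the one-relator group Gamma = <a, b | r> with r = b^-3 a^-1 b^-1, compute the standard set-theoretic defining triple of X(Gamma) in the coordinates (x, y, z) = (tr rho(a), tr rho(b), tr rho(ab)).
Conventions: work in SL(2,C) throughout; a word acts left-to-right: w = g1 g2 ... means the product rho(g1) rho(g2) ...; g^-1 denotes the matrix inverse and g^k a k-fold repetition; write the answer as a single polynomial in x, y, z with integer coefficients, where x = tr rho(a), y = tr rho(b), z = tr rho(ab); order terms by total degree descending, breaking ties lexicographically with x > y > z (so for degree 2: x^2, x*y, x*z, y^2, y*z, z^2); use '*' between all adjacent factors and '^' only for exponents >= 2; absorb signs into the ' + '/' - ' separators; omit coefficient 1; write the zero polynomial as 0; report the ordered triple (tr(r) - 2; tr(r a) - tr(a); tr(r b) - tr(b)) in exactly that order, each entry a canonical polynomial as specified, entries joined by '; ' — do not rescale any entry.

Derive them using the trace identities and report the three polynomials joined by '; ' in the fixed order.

and tr(b^-1) = tr(b) = y
tr(b^-2) = tr(b^-1) tr(b) - tr(1)  (eliminate b^-1) = y^2 - 2
tr(b^-3) = tr(b^-2) tr(b) - tr(b^-1)  (eliminate b^-1) = y^3 - 3*y
tr(b^-1 a) = tr(a) tr(b) - tr(a b)  (eliminate b^-1) = x*y - z
next, tr(b^-1 a b^-1) = tr(b^-1 a) tr(b) - tr(b^-1 a b)  (eliminate b^-1) = x*y^2 - y*z - x
tr(b^-3 a) = tr(b^-1 a b^-1) tr(b) - tr(b^-1 a)  (eliminate b^-1) = x*y^3 - y^2*z - 2*x*y + z
tr(a^-1 b^-3) = tr(b^-3) tr(a) - tr(b^-3 a)  (eliminate a^-1) = y^2*z - x*y - z
tr(a^-1 b^-2) = tr(b^-1 a^-1) tr(b) - tr(b^-1 a^-1 b)  (eliminate b^-1) = y*z - x
next, tr(b^-3 a^-1 b^-1) = tr(a^-1 b^-3) tr(b) - tr(a^-1 b^-2)  (eliminate b^-1) = y^3*z - x*y^2 - 2*y*z + x
and tr(a b a) = tr(a) tr(b a) - tr(b)  (reduce the a square) = x*z - y
next, tr(a b a b) = tr(b a) tr(b a) - tr(1)  (split on b) = z^2 - 2
tr(b a b^-1 a) = tr(a b a) tr(b) - tr(a b a b)  (eliminate b^-1) = x*y*z - y^2 - z^2 + 2
tr(a b^-1 a^-1 b) = tr(b a b^-1) tr(a) - tr(b a b^-1 a)  (eliminate a^-1) = -x*y*z + x^2 + y^2 + z^2 - 2
tr(b^-1 a^-1 b^-1 a) = tr(a b^-1 a^-1) tr(b) - tr(a b^-1 a^-1 b)  (eliminate b^-1) = x*y*z - x^2 - z^2 + 2
tr(a^-1 b^-1 a b^-2) = tr(b^-1 a^-1 b^-1 a) tr(b) - tr(b^-1 a^-1 b^-1 a b)  (eliminate b^-1) = x*y^2*z - x^2*y - y*z^2 + y
tr(b^-3 a^-1 b^-1 a) = tr(a^-1 b^-1 a b^-2) tr(b) - tr(a^-1 b^-1 a b^-1)  (eliminate b^-1) = x*y^3*z - x^2*y^2 - y^2*z^2 - x*y*z + x^2 + y^2 + z^2 - 2
assemble the triple (tr(r) - 2; tr(r a) - x; tr(r b) - y)

y^3*z - x*y^2 - 2*y*z + x - 2; x*y^3*z - x^2*y^2 - y^2*z^2 - x*y*z + x^2 + y^2 + z^2 - x - 2; y^2*z - x*y - y - z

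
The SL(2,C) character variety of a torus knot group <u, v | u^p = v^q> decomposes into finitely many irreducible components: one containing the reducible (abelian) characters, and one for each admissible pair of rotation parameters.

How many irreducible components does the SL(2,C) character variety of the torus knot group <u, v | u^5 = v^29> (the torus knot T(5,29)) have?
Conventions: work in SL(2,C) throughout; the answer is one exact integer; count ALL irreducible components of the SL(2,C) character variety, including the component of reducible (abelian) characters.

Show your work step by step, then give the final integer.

57

Gamma = < u, v | u^5 = v^29 > (torus knot T(5,29)); the central element u^5 = v^29 acts as +I or -I in any irreducible SL(2,C) representation.
On an irreducible component, tr(u) is locked at 2*cos(pi*alpha/5) for some alpha in 1..4, and tr(v) at 2*cos(pi*beta/29) for some beta in 1..28.
Consistency of u^5 = (-1)^alpha I with v^29 = (-1)^beta I forces alpha = beta (mod 2).
count pairs: odd alpha (2 choices) x odd beta (14), plus even alpha (2) x even beta (14): 2*14 + 2*14 = 56.
components with irreducible characters: 56; plus the single component of reducible (abelian) characters: total 57.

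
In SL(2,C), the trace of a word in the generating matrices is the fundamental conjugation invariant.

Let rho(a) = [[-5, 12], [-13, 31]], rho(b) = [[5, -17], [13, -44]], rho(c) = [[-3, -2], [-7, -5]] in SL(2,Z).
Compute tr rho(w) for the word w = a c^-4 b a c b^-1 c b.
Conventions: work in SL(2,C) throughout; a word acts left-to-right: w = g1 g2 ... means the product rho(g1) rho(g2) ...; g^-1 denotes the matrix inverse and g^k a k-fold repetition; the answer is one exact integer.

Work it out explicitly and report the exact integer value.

rho(a) = [[-5, 12], [-13, 31]]
... * rho(c^-1) = [[-5, 2], [7, -3]]  ->  [[109, -46], [282, -119]]
... * rho(c^-1) = [[-5, 2], [7, -3]]  ->  [[-867, 356], [-2243, 921]]
... * rho(c^-1) = [[-5, 2], [7, -3]]  ->  [[6827, -2802], [17662, -7249]]
... * rho(c^-1) = [[-5, 2], [7, -3]]  ->  [[-53749, 22060], [-139053, 57071]]
... * rho(b) = [[5, -17], [13, -44]]  ->  [[18035, -56907], [46658, -147223]]
... * rho(a) = [[-5, 12], [-13, 31]]  ->  [[649616, -1547697], [1680609, -4004017]]
... * rho(c) = [[-3, -2], [-7, -5]]  ->  [[8885031, 6439253], [22986292, 16658867]]
... * rho(b^-1) = [[-44, 17], [-13, 5]]  ->  [[-474651653, 183241792], [-1227962119, 474061299]]
... * rho(c) = [[-3, -2], [-7, -5]]  ->  [[141262415, 33094346], [365457264, 85617743]]
... * rho(b) = [[5, -17], [13, -44]]  ->  [[1136538573, -3857612279], [2940316979, -9979954180]]
tr = 1136538573 + -9979954180 = -8843415607

-8843415607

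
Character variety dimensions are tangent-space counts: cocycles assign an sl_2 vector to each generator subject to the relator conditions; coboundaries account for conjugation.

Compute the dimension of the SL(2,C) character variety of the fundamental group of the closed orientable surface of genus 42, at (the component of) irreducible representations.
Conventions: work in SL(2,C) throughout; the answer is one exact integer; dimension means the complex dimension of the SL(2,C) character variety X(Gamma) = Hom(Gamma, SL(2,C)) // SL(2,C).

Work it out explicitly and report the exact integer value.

The genus-42 surface group: 2g = 84 generators, one relator prod [a_i, b_i].
A cocycle assigns one sl_2 vector per generator subject to the relator condition d_2(z) = 0: dim of the unconstrained space is 3*2g = 252.
d_2 is surjective at irreducible rho (its cokernel H^2 is dual to H^0 = 0), so dim Z^1 = 252 - 3 = 249.
dim B^1 = 3 (coboundaries, injective at irreducible rho).
dim H^1 = 249 - 3 = 246 = dim X.

246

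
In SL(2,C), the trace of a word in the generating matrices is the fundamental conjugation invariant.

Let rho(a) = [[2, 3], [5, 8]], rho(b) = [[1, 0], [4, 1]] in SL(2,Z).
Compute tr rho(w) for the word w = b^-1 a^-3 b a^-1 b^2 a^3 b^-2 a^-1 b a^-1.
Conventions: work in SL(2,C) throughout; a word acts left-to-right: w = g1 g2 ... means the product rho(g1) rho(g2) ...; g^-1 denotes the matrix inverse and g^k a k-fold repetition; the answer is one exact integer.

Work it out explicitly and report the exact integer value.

531320902

rho(b^-1) = [[1, 0], [-4, 1]]
... * rho(a^-1) = [[8, -3], [-5, 2]]  ->  [[8, -3], [-37, 14]]
... * rho(a^-1) = [[8, -3], [-5, 2]]  ->  [[79, -30], [-366, 139]]
... * rho(a^-1) = [[8, -3], [-5, 2]]  ->  [[782, -297], [-3623, 1376]]
... * rho(b) = [[1, 0], [4, 1]]  ->  [[-406, -297], [1881, 1376]]
... * rho(a^-1) = [[8, -3], [-5, 2]]  ->  [[-1763, 624], [8168, -2891]]
... * rho(b) = [[1, 0], [4, 1]]  ->  [[733, 624], [-3396, -2891]]
... * rho(b) = [[1, 0], [4, 1]]  ->  [[3229, 624], [-14960, -2891]]
... * rho(a) = [[2, 3], [5, 8]]  ->  [[9578, 14679], [-44375, -68008]]
... * rho(a) = [[2, 3], [5, 8]]  ->  [[92551, 146166], [-428790, -677189]]
... * rho(a) = [[2, 3], [5, 8]]  ->  [[915932, 1446981], [-4243525, -6703882]]
... * rho(b^-1) = [[1, 0], [-4, 1]]  ->  [[-4871992, 1446981], [22572003, -6703882]]
... * rho(b^-1) = [[1, 0], [-4, 1]]  ->  [[-10659916, 1446981], [49387531, -6703882]]
... * rho(a^-1) = [[8, -3], [-5, 2]]  ->  [[-92514233, 34873710], [428619658, -161570357]]
... * rho(b) = [[1, 0], [4, 1]]  ->  [[46980607, 34873710], [-217661770, -161570357]]
... * rho(a^-1) = [[8, -3], [-5, 2]]  ->  [[201476306, -71194401], [-933442375, 329844596]]
tr = 201476306 + 329844596 = 531320902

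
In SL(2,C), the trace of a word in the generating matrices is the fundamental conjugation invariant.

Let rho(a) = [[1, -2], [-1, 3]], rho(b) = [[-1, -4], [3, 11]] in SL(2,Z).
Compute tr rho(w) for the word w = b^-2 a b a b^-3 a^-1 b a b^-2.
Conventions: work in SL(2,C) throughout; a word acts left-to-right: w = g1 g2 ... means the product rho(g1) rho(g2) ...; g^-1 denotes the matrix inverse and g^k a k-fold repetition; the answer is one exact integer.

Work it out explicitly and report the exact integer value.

-3463414010

rho(b^-1) = [[11, 4], [-3, -1]]
... * rho(b^-1) = [[11, 4], [-3, -1]]  ->  [[109, 40], [-30, -11]]
... * rho(a) = [[1, -2], [-1, 3]]  ->  [[69, -98], [-19, 27]]
... * rho(b) = [[-1, -4], [3, 11]]  ->  [[-363, -1354], [100, 373]]
... * rho(a) = [[1, -2], [-1, 3]]  ->  [[991, -3336], [-273, 919]]
... * rho(b^-1) = [[11, 4], [-3, -1]]  ->  [[20909, 7300], [-5760, -2011]]
... * rho(b^-1) = [[11, 4], [-3, -1]]  ->  [[208099, 76336], [-57327, -21029]]
... * rho(b^-1) = [[11, 4], [-3, -1]]  ->  [[2060081, 756060], [-567510, -208279]]
... * rho(a^-1) = [[3, 2], [1, 1]]  ->  [[6936303, 4876222], [-1910809, -1343299]]
... * rho(b) = [[-1, -4], [3, 11]]  ->  [[7692363, 25893230], [-2119088, -7133053]]
... * rho(a) = [[1, -2], [-1, 3]]  ->  [[-18200867, 62294964], [5013965, -17160983]]
... * rho(b^-1) = [[11, 4], [-3, -1]]  ->  [[-387094429, -135098432], [106636564, 37216843]]
... * rho(b^-1) = [[11, 4], [-3, -1]]  ->  [[-3852743423, -1413279284], [1061351675, 389329413]]
tr = -3852743423 + 389329413 = -3463414010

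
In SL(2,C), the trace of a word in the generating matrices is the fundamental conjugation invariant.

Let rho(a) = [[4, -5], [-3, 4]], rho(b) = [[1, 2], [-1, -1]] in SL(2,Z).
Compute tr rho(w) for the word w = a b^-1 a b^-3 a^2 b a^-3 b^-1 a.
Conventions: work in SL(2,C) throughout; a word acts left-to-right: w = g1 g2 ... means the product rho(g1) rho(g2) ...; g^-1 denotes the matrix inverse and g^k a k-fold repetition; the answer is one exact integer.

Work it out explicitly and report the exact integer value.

-3842

rho(a) = [[4, -5], [-3, 4]]
... * rho(b^-1) = [[-1, -2], [1, 1]]  ->  [[-9, -13], [7, 10]]
... * rho(a) = [[4, -5], [-3, 4]]  ->  [[3, -7], [-2, 5]]
... * rho(b^-1) = [[-1, -2], [1, 1]]  ->  [[-10, -13], [7, 9]]
... * rho(b^-1) = [[-1, -2], [1, 1]]  ->  [[-3, 7], [2, -5]]
... * rho(b^-1) = [[-1, -2], [1, 1]]  ->  [[10, 13], [-7, -9]]
... * rho(a) = [[4, -5], [-3, 4]]  ->  [[1, 2], [-1, -1]]
... * rho(a) = [[4, -5], [-3, 4]]  ->  [[-2, 3], [-1, 1]]
... * rho(b) = [[1, 2], [-1, -1]]  ->  [[-5, -7], [-2, -3]]
... * rho(a^-1) = [[4, 5], [3, 4]]  ->  [[-41, -53], [-17, -22]]
... * rho(a^-1) = [[4, 5], [3, 4]]  ->  [[-323, -417], [-134, -173]]
... * rho(a^-1) = [[4, 5], [3, 4]]  ->  [[-2543, -3283], [-1055, -1362]]
... * rho(b^-1) = [[-1, -2], [1, 1]]  ->  [[-740, 1803], [-307, 748]]
... * rho(a) = [[4, -5], [-3, 4]]  ->  [[-8369, 10912], [-3472, 4527]]
tr = -8369 + 4527 = -3842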